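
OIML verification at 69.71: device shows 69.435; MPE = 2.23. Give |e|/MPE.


e = indication - reference = 69.435 - 69.71 = -0.2750
|e| = 0.2750
ratio = |e| / MPE = 0.2750 / 2.23
ratio = 0.1233

0.1233


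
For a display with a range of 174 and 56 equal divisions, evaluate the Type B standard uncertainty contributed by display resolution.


resolution = range / divisions
resolution = 174 / 56 = 3.1071429
u_res = resolution / (2*sqrt(3))
u_res = 3.1071429 / 3.4641016
u_res = 0.8970

0.8970


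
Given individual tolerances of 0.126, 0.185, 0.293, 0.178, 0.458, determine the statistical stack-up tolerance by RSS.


RSS = sqrt(0.126^2 + 0.185^2 + 0.293^2 + 0.178^2 + 0.458^2)
= sqrt(0.377398)
= 0.6143

0.6143


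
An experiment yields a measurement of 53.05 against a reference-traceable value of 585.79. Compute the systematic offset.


Systematic error = measured - true
= 53.05 - 585.79
= -532.7400

-532.7400


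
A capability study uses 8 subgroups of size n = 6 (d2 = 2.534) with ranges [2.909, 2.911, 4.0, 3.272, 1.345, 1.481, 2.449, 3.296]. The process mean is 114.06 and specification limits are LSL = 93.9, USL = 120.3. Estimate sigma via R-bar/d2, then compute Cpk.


R_bar = (2.909 + 2.911 + 4.0 + 3.272 + 1.345 + 1.481 + 2.449 + 3.296) / 8 = 2.707875
sigma = R_bar / d2 = 2.707875 / 2.534 = 1.0686168
Cp = (USL - LSL)/(6*sigma) = (120.3 - 93.9)/(6*1.0686168) = 4.1175
Cpu = (120.3 - 114.06)/(3*1.0686168) = 1.9464
Cpl = (114.06 - 93.9)/(3*1.0686168) = 6.2885
Cpk = min(Cpu, Cpl) = 1.9464

1.9464


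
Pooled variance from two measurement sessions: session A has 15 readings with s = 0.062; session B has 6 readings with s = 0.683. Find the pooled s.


s_p = sqrt(((n1-1)*s1^2 + (n2-1)*s2^2) / (n1+n2-2))
numerator = (15-1)*0.062^2 + (6-1)*0.683^2 = 0.053816 + 2.332445 = 2.386261
denominator = 15 + 6 - 2 = 19
s_p^2 = 2.386261 / 19 = 0.12559268
s_p = sqrt(0.12559268) = 0.3544

0.3544


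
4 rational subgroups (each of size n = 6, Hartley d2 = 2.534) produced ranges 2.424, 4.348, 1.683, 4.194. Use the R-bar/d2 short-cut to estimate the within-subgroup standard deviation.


R_bar = (2.424 + 4.348 + 1.683 + 4.194) / 4
R_bar = 12.649 / 4 = 3.16225
sigma_hat = R_bar / d2 = 3.16225 / 2.534 = 1.2479

1.2479


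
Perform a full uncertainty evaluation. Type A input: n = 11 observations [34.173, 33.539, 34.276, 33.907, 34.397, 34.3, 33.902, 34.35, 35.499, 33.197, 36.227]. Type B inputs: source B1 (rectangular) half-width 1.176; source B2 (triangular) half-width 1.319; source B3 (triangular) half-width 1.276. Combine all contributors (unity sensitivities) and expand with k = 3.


mean = (34.173 + 33.539 + 34.276 + 33.907 + 34.397 + 34.3 + 33.902 + 34.35 + 35.499 + 33.197 + 36.227) / 11 = 34.34245455
s = sqrt(sum((x - mean)^2)/(n-1)) = 0.8525433
u_A = s / sqrt(n) = 0.8525433 / sqrt(11) = 0.25705148
u_B1 = 1.176 / sqrt(3) = 0.67896392
u_B2 = 1.319 / sqrt(6) = 0.5384795
u_B3 = 1.276 / sqrt(6) = 0.52092482
uc = sqrt(0.25705148^2 + 0.67896392^2 + 0.5384795^2 + 0.52092482^2) = 1.0432595
U = k * uc = 3 * 1.0432595
U = 3.1298

3.1298


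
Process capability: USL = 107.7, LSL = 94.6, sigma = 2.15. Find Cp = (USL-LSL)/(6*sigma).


Cp = (USL - LSL) / (6 * sigma)
= (107.7 - 94.6) / (6 * 2.15)
= 13.1000 / 12.9000
= 1.0155

1.0155


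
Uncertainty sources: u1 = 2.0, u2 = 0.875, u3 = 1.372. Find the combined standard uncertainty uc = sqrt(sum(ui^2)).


uc = sqrt(2.0^2 + 0.875^2 + 1.372^2)
uc = sqrt(6.648009)
uc = 2.5784

2.5784


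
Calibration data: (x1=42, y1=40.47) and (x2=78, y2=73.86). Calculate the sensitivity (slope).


slope = (y2 - y1) / (x2 - x1)
= (73.86 - 40.47) / (78 - 42)
= 33.3900 / 36
= 0.9275

0.9275


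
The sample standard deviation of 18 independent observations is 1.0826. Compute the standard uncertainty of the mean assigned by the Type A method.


u_A = s / sqrt(n)
u_A = 1.0826 / sqrt(18)
u_A = 1.0826 / 4.2426407
u_A = 0.2552

0.2552


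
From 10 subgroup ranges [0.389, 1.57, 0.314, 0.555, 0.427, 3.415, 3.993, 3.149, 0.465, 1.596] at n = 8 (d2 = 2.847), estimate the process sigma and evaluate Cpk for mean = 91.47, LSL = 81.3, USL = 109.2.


R_bar = (0.389 + 1.57 + 0.314 + 0.555 + 0.427 + 3.415 + 3.993 + 3.149 + 0.465 + 1.596) / 10 = 1.5873
sigma = R_bar / d2 = 1.5873 / 2.847 = 0.55753425
Cp = (USL - LSL)/(6*sigma) = (109.2 - 81.3)/(6*0.55753425) = 8.3403
Cpu = (109.2 - 91.47)/(3*0.55753425) = 10.6002
Cpl = (91.47 - 81.3)/(3*0.55753425) = 6.0803
Cpk = min(Cpu, Cpl) = 6.0803

6.0803


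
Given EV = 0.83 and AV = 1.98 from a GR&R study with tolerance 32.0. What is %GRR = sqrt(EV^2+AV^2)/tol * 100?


GRR = sqrt(EV^2 + AV^2) = sqrt(0.83^2 + 1.98^2) = 2.146928
%GRR = GRR / tol * 100 = 2.146928 / 32.0 * 100
%GRR = 6.7092

6.7092


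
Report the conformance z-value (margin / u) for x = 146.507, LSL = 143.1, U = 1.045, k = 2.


u = U / k = 1.045 / 2 = 0.5225
margin = |LSL - x| = |143.1 - 146.507| = 3.407
z = margin / u = 3.407 / 0.5225
z = 6.5206

6.5206


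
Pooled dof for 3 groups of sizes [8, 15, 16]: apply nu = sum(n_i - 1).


nu = sum_i (n_i - 1)
nu = ((8 - 1) + (15 - 1) + (16 - 1))
nu = 7 + 14 + 15
nu = 36

36


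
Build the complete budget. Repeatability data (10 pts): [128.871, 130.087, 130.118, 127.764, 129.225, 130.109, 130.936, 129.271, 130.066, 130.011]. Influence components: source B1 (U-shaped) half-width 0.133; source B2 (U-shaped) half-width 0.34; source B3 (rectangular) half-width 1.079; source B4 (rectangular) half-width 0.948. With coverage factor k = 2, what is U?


mean = (128.871 + 130.087 + 130.118 + 127.764 + 129.225 + 130.109 + 130.936 + 129.271 + 130.066 + 130.011) / 10 = 129.6458
s = sqrt(sum((x - mean)^2)/(n-1)) = 0.88605076
u_A = s / sqrt(n) = 0.88605076 / sqrt(10) = 0.28019385
u_B1 = 0.133 / sqrt(2) = 0.094045202
u_B2 = 0.34 / sqrt(2) = 0.24041631
u_B3 = 1.079 / sqrt(3) = 0.62296094
u_B4 = 0.948 / sqrt(3) = 0.54732806
uc = sqrt(0.28019385^2 + 0.094045202^2 + 0.24041631^2 + 0.62296094^2 + 0.54732806^2) = 0.91257955
U = k * uc = 2 * 0.91257955
U = 1.8252

1.8252


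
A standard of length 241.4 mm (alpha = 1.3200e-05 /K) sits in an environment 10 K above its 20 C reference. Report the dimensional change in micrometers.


dL = L * alpha * dT
= 241.4 * 1.3200e-05 * 10
= 0.0318648 mm
dL_um = 0.0318648 * 1000 = 31.8648 um

31.8648


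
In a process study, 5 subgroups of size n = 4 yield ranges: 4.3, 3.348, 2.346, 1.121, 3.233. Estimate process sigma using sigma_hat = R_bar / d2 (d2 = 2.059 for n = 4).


R_bar = (4.3 + 3.348 + 2.346 + 1.121 + 3.233) / 5
R_bar = 14.348 / 5 = 2.8696
sigma_hat = R_bar / d2 = 2.8696 / 2.059 = 1.3937

1.3937


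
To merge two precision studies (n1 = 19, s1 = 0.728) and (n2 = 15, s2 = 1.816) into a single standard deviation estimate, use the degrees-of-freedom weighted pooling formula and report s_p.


s_p = sqrt(((n1-1)*s1^2 + (n2-1)*s2^2) / (n1+n2-2))
numerator = (19-1)*0.728^2 + (15-1)*1.816^2 = 9.539712 + 46.169984 = 55.709696
denominator = 19 + 15 - 2 = 32
s_p^2 = 55.709696 / 32 = 1.740928
s_p = sqrt(1.740928) = 1.3194

1.3194


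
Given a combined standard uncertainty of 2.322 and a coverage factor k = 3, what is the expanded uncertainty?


U = k * uc
U = 3 * 2.322
U = 6.9660

6.9660


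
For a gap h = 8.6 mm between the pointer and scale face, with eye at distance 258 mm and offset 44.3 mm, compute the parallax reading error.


error = h * offset / d
= 8.6 * 44.3 / 258
= 1.4767

1.4767


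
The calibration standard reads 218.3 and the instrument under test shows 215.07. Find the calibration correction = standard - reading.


Correction = standard - reading
= 218.3 - 215.07
= 3.2300

3.2300


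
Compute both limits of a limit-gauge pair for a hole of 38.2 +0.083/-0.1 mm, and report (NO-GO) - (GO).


GO = nominal - lower_tol (smallest hole = maximum material condition)
GO = 38.2 - 0.1 = 38.1
NO-GO = nominal + upper_tol (largest hole = least material condition)
NO-GO = 38.2 + 0.083 = 38.283
spread = NO-GO - GO = 38.283 - 38.1 = 0.1830

0.1830


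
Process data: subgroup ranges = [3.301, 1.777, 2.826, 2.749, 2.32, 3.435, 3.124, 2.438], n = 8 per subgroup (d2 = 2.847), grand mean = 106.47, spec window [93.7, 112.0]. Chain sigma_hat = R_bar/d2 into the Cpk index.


R_bar = (3.301 + 1.777 + 2.826 + 2.749 + 2.32 + 3.435 + 3.124 + 2.438) / 8 = 2.74625
sigma = R_bar / d2 = 2.74625 / 2.847 = 0.96461187
Cp = (USL - LSL)/(6*sigma) = (112.0 - 93.7)/(6*0.96461187) = 3.1619
Cpu = (112.0 - 106.47)/(3*0.96461187) = 1.9110
Cpl = (106.47 - 93.7)/(3*0.96461187) = 4.4128
Cpk = min(Cpu, Cpl) = 1.9110

1.9110


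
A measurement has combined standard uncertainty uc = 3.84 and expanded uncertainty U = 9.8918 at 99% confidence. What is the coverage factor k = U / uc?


k = U / uc
k = 9.8918 / 3.84
k = 2.576

2.576


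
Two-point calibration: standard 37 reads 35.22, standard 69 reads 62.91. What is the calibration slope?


slope = (y2 - y1) / (x2 - x1)
= (62.91 - 35.22) / (69 - 37)
= 27.6900 / 32
= 0.8653

0.8653


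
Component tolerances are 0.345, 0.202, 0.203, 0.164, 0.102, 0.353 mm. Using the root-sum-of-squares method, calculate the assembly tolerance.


RSS = sqrt(0.345^2 + 0.202^2 + 0.203^2 + 0.164^2 + 0.102^2 + 0.353^2)
= sqrt(0.362947)
= 0.6025

0.6025


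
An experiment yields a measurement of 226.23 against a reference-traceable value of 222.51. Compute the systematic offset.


Systematic error = measured - true
= 226.23 - 222.51
= 3.7200

3.7200


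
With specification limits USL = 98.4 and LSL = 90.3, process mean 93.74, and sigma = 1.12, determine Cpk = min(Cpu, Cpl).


Cpu = (USL - mean) / (3*sigma) = (98.4 - 93.74) / (3*1.12) = 1.3869
Cpl = (mean - LSL) / (3*sigma) = (93.74 - 90.3) / (3*1.12) = 1.0238
Cpk = min(Cpu, Cpl) = 1.0238

1.0238


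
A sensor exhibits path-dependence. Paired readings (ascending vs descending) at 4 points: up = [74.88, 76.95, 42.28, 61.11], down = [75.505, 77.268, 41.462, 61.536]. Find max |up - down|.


|74.88 - 75.505| = 0.6250
|76.95 - 77.268| = 0.3180
|42.28 - 41.462| = 0.8180
|61.11 - 61.536| = 0.4260
hysteresis = max(diffs) = 0.8180

0.8180


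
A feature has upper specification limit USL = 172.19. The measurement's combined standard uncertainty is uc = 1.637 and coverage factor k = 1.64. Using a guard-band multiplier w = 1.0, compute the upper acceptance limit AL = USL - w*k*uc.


U = k * uc = 1.64 * 1.637 = 2.68468
guard band g = w * U = 1.0 * 2.68468 = 2.68468
AL = USL - g = 172.19 - 2.68468
AL = 169.5053

169.5053


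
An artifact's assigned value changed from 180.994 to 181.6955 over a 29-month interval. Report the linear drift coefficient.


rate = (v2 - v1) / months
= (181.6955 - 180.994) / 29
= 0.7015 / 29
= 0.0242

0.0242


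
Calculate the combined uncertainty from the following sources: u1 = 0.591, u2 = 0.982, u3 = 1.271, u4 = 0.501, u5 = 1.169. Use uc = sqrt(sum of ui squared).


uc = sqrt(0.591^2 + 0.982^2 + 1.271^2 + 0.501^2 + 1.169^2)
uc = sqrt(4.546608)
uc = 2.1323

2.1323


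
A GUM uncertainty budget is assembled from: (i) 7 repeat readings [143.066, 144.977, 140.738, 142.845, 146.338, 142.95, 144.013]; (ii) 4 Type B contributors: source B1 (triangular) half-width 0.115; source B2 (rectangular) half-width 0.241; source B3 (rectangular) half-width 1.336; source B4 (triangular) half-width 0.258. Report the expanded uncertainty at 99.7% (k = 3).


mean = (143.066 + 144.977 + 140.738 + 142.845 + 146.338 + 142.95 + 144.013) / 7 = 143.561
s = sqrt(sum((x - mean)^2)/(n-1)) = 1.7805158
u_A = s / sqrt(n) = 1.7805158 / sqrt(7) = 0.67297172
u_B1 = 0.115 / sqrt(6) = 0.046948553
u_B2 = 0.241 / sqrt(3) = 0.13914141
u_B3 = 1.336 / sqrt(3) = 0.77133996
u_B4 = 0.258 / sqrt(6) = 0.10532806
uc = sqrt(0.67297172^2 + 0.046948553^2 + 0.13914141^2 + 0.77133996^2 + 0.10532806^2) = 1.0394781
U = k * uc = 3 * 1.0394781
U = 3.1184

3.1184


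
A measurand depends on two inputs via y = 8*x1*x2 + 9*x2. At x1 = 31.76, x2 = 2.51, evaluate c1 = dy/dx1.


y = 8*x1*x2 + 9*x2
dy/dx1 = 8*x2
Evaluate at x2 = 2.51: c1 = 8 * 2.51
c1 = 20.0800

20.0800


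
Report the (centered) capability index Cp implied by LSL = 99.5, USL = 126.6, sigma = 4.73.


Cp = (USL - LSL) / (6 * sigma)
= (126.6 - 99.5) / (6 * 4.73)
= 27.1000 / 28.3800
= 0.9549

0.9549


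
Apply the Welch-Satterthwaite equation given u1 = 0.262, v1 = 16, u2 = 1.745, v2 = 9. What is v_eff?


uc = sqrt(u1^2 + u2^2) = sqrt(0.262^2 + 1.745^2) = 1.7645592
v_eff = uc^4 / (u1^4/v1 + u2^4/v2)
= 1.7645592^4 / (0.262^4/16 + 1.745^4/9)
= 9.6949357 / 1.0305364
v_eff = 9.4077

9.4077


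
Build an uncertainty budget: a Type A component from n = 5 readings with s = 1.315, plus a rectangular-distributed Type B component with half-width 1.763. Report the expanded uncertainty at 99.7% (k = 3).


u_A = s / sqrt(n) = 1.315 / sqrt(5) = 0.58808588
u_B = half_width / sqrt(3) = 1.763 / sqrt(3) = 1.0178685
uc = sqrt(u_A^2 + u_B^2) = sqrt(0.58808588^2 + 1.0178685^2) = 1.175543
U = k * uc = 3 * 1.175543
U = 3.5266

3.5266


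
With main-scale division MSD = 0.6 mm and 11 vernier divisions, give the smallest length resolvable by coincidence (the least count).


LC = MSD / n_div
= 0.6 / 11
= 0.0545

0.0545


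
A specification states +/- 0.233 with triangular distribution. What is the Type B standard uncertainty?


u_B = half_width / sqrt(6)
u_B = 0.233 / 2.4494897
u_B = 0.0951

0.0951


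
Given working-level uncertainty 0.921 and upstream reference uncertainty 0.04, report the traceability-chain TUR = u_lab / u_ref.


TUR = u_lab / u_ref
= 0.921 / 0.04
= 23.0250

23.0250


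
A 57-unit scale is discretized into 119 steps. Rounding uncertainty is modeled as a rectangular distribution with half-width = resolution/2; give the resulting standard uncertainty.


resolution = range / divisions
resolution = 57 / 119 = 0.4789916
u_res = resolution / (2*sqrt(3))
u_res = 0.4789916 / 3.4641016
u_res = 0.1383

0.1383


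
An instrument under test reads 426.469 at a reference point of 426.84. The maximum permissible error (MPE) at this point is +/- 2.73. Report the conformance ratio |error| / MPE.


e = indication - reference = 426.469 - 426.84 = -0.3710
|e| = 0.3710
ratio = |e| / MPE = 0.3710 / 2.73
ratio = 0.1359

0.1359


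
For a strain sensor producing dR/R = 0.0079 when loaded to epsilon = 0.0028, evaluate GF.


GF = (dR/R) / epsilon
= 0.0079 / 0.0028
= 2.8214

2.8214


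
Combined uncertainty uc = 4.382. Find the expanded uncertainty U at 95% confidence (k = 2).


U = k * uc
U = 2 * 4.382
U = 8.7640

8.7640


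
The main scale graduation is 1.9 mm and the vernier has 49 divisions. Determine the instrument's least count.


LC = MSD / n_div
= 1.9 / 49
= 0.0388

0.0388


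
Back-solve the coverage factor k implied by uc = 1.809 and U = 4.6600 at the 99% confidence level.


k = U / uc
k = 4.6600 / 1.809
k = 2.576

2.576


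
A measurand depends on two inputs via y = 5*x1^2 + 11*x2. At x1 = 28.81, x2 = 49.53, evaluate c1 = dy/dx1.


y = 5*x1^2 + 11*x2
dy/dx1 = 2*5*x1
Evaluate at x1 = 28.81: c1 = 10 * 28.81
c1 = 288.1000

288.1000


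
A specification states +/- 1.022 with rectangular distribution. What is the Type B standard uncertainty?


u_B = half_width / sqrt(3)
u_B = 1.022 / 1.7320508
u_B = 0.5901

0.5901


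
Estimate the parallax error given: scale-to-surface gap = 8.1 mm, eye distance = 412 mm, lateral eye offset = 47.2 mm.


error = h * offset / d
= 8.1 * 47.2 / 412
= 0.9280

0.9280


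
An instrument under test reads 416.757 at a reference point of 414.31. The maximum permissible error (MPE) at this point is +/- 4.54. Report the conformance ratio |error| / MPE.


e = indication - reference = 416.757 - 414.31 = 2.4470
|e| = 2.4470
ratio = |e| / MPE = 2.4470 / 4.54
ratio = 0.5390

0.5390


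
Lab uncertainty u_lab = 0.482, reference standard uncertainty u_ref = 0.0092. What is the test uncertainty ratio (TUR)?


TUR = u_lab / u_ref
= 0.482 / 0.0092
= 52.3913

52.3913


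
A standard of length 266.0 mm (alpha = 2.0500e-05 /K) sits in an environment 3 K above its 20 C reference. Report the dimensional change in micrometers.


dL = L * alpha * dT
= 266.0 * 2.0500e-05 * 3
= 0.0163590 mm
dL_um = 0.0163590 * 1000 = 16.3590 um

16.3590


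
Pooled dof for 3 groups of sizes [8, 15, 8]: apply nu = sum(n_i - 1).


nu = sum_i (n_i - 1)
nu = ((8 - 1) + (15 - 1) + (8 - 1))
nu = 7 + 14 + 7
nu = 28

28


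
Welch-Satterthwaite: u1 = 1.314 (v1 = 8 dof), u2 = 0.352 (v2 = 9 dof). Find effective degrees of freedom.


uc = sqrt(u1^2 + u2^2) = sqrt(1.314^2 + 0.352^2) = 1.3603308
v_eff = uc^4 / (u1^4/v1 + u2^4/v2)
= 1.3603308^4 / (1.314^4/8 + 0.352^4/9)
= 3.4243498 / 0.37434752
v_eff = 9.1475

9.1475


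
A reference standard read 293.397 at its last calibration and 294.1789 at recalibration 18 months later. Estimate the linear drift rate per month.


rate = (v2 - v1) / months
= (294.1789 - 293.397) / 18
= 0.7819 / 18
= 0.0434

0.0434


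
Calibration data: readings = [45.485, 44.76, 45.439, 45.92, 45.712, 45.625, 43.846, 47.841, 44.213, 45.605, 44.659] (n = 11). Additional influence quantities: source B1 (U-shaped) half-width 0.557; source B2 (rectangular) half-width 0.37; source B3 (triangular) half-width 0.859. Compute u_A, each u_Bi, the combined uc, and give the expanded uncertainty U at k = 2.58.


mean = (45.485 + 44.76 + 45.439 + 45.92 + 45.712 + 45.625 + 43.846 + 47.841 + 44.213 + 45.605 + 44.659) / 11 = 45.37318182
s = sqrt(sum((x - mean)^2)/(n-1)) = 1.058408
u_A = s / sqrt(n) = 1.058408 / sqrt(11) = 0.31912202
u_B1 = 0.557 / sqrt(2) = 0.39385848
u_B2 = 0.37 / sqrt(3) = 0.2136196
u_B3 = 0.859 / sqrt(6) = 0.35068528
uc = sqrt(0.31912202^2 + 0.39385848^2 + 0.2136196^2 + 0.35068528^2) = 0.65236253
U = k * uc = 2.58 * 0.65236253
U = 1.6831

1.6831


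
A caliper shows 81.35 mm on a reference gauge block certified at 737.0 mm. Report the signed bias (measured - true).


Systematic error = measured - true
= 81.35 - 737.0
= -655.6500

-655.6500


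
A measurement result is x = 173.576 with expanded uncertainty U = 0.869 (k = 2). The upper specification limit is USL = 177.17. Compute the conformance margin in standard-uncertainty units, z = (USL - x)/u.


u = U / k = 0.869 / 2 = 0.4345
margin = |USL - x| = |177.17 - 173.576| = 3.594
z = margin / u = 3.594 / 0.4345
z = 8.2716

8.2716


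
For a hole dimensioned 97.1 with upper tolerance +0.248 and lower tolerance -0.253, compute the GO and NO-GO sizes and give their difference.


GO = nominal - lower_tol (smallest hole = maximum material condition)
GO = 97.1 - 0.253 = 96.847
NO-GO = nominal + upper_tol (largest hole = least material condition)
NO-GO = 97.1 + 0.248 = 97.348
spread = NO-GO - GO = 97.348 - 96.847 = 0.5010

0.5010


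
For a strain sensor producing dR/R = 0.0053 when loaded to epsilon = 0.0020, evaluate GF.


GF = (dR/R) / epsilon
= 0.0053 / 0.0020
= 2.6500

2.6500


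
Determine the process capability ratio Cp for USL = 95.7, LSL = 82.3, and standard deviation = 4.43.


Cp = (USL - LSL) / (6 * sigma)
= (95.7 - 82.3) / (6 * 4.43)
= 13.4000 / 26.5800
= 0.5041

0.5041


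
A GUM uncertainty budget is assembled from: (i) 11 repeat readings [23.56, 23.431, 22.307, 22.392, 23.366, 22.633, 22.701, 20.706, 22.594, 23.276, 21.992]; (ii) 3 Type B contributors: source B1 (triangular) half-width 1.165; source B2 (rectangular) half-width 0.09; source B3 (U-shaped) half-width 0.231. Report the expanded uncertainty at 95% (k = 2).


mean = (23.56 + 23.431 + 22.307 + 22.392 + 23.366 + 22.633 + 22.701 + 20.706 + 22.594 + 23.276 + 21.992) / 11 = 22.63254545
s = sqrt(sum((x - mean)^2)/(n-1)) = 0.8210713
u_A = s / sqrt(n) = 0.8210713 / sqrt(11) = 0.24756231
u_B1 = 1.165 / sqrt(6) = 0.47560926
u_B2 = 0.09 / sqrt(3) = 0.051961524
u_B3 = 0.231 / sqrt(2) = 0.16334167
uc = sqrt(0.24756231^2 + 0.47560926^2 + 0.051961524^2 + 0.16334167^2) = 0.56291364
U = k * uc = 2 * 0.56291364
U = 1.1258

1.1258


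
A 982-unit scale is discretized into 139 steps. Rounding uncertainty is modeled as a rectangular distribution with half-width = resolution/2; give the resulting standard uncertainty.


resolution = range / divisions
resolution = 982 / 139 = 7.0647482
u_res = resolution / (2*sqrt(3))
u_res = 7.0647482 / 3.4641016
u_res = 2.0394

2.0394


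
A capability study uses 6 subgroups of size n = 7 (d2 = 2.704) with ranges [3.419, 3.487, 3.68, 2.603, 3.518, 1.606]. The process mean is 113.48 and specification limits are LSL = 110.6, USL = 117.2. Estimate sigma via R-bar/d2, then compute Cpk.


R_bar = (3.419 + 3.487 + 3.68 + 2.603 + 3.518 + 1.606) / 6 = 3.0521667
sigma = R_bar / d2 = 3.0521667 / 2.704 = 1.1287599
Cp = (USL - LSL)/(6*sigma) = (117.2 - 110.6)/(6*1.1287599) = 0.9745
Cpu = (117.2 - 113.48)/(3*1.1287599) = 1.0986
Cpl = (113.48 - 110.6)/(3*1.1287599) = 0.8505
Cpk = min(Cpu, Cpl) = 0.8505

0.8505


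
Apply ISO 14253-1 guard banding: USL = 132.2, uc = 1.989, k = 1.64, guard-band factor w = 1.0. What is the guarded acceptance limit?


U = k * uc = 1.64 * 1.989 = 3.26196
guard band g = w * U = 1.0 * 3.26196 = 3.26196
AL = USL - g = 132.2 - 3.26196
AL = 128.9380

128.9380


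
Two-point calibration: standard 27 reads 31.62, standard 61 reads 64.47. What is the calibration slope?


slope = (y2 - y1) / (x2 - x1)
= (64.47 - 31.62) / (61 - 27)
= 32.8500 / 34
= 0.9662

0.9662


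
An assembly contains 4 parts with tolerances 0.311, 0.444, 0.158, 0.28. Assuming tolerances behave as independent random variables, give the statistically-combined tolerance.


RSS = sqrt(0.311^2 + 0.444^2 + 0.158^2 + 0.28^2)
= sqrt(0.397221)
= 0.6303

0.6303


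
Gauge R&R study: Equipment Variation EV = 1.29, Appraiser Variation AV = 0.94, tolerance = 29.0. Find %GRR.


GRR = sqrt(EV^2 + AV^2) = sqrt(1.29^2 + 0.94^2) = 1.5961516
%GRR = GRR / tol * 100 = 1.5961516 / 29.0 * 100
%GRR = 5.5040

5.5040


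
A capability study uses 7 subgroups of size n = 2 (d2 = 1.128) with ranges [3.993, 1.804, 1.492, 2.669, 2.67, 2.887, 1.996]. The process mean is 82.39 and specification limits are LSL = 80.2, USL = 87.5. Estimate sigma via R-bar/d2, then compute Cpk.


R_bar = (3.993 + 1.804 + 1.492 + 2.669 + 2.67 + 2.887 + 1.996) / 7 = 2.5015714
sigma = R_bar / d2 = 2.5015714 / 1.128 = 2.2177051
Cp = (USL - LSL)/(6*sigma) = (87.5 - 80.2)/(6*2.2177051) = 0.5486
Cpu = (87.5 - 82.39)/(3*2.2177051) = 0.7681
Cpl = (82.39 - 80.2)/(3*2.2177051) = 0.3292
Cpk = min(Cpu, Cpl) = 0.3292

0.3292


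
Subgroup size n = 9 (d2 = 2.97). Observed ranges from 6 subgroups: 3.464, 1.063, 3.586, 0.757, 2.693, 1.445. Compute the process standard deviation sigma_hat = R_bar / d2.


R_bar = (3.464 + 1.063 + 3.586 + 0.757 + 2.693 + 1.445) / 6
R_bar = 13.008 / 6 = 2.168
sigma_hat = R_bar / d2 = 2.168 / 2.97 = 0.7300

0.7300


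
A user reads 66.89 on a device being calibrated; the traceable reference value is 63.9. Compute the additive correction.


Correction = standard - reading
= 63.9 - 66.89
= -2.9900

-2.9900


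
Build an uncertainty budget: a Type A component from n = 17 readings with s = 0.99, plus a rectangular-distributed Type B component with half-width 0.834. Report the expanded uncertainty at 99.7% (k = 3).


u_A = s / sqrt(n) = 0.99 / sqrt(17) = 0.24011027
u_B = half_width / sqrt(3) = 0.834 / sqrt(3) = 0.48151012
uc = sqrt(u_A^2 + u_B^2) = sqrt(0.24011027^2 + 0.48151012^2) = 0.53805663
U = k * uc = 3 * 0.53805663
U = 1.6142

1.6142


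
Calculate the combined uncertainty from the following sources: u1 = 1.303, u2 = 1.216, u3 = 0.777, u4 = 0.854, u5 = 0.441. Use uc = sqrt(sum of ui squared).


uc = sqrt(1.303^2 + 1.216^2 + 0.777^2 + 0.854^2 + 0.441^2)
uc = sqrt(4.703991)
uc = 2.1689

2.1689


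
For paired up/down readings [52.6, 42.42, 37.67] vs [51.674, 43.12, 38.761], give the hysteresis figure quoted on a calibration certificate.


|52.6 - 51.674| = 0.9260
|42.42 - 43.12| = 0.7000
|37.67 - 38.761| = 1.0910
hysteresis = max(diffs) = 1.0910

1.0910


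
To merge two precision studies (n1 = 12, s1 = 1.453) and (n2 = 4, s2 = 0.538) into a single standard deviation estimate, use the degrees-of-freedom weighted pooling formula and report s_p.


s_p = sqrt(((n1-1)*s1^2 + (n2-1)*s2^2) / (n1+n2-2))
numerator = (12-1)*1.453^2 + (4-1)*0.538^2 = 23.223299 + 0.868332 = 24.091631
denominator = 12 + 4 - 2 = 14
s_p^2 = 24.091631 / 14 = 1.7208308
s_p = sqrt(1.7208308) = 1.3118

1.3118


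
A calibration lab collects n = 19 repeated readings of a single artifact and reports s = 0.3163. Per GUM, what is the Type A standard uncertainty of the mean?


u_A = s / sqrt(n)
u_A = 0.3163 / sqrt(19)
u_A = 0.3163 / 4.3588989
u_A = 0.0726

0.0726


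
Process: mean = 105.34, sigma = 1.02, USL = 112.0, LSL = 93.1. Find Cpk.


Cpu = (USL - mean) / (3*sigma) = (112.0 - 105.34) / (3*1.02) = 2.1765
Cpl = (mean - LSL) / (3*sigma) = (105.34 - 93.1) / (3*1.02) = 4.0000
Cpk = min(Cpu, Cpl) = 2.1765

2.1765


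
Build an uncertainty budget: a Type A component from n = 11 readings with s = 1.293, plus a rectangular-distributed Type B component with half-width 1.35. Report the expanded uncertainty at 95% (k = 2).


u_A = s / sqrt(n) = 1.293 / sqrt(11) = 0.38985417
u_B = half_width / sqrt(3) = 1.35 / sqrt(3) = 0.77942286
uc = sqrt(u_A^2 + u_B^2) = sqrt(0.38985417^2 + 0.77942286^2) = 0.87148509
U = k * uc = 2 * 0.87148509
U = 1.7430

1.7430


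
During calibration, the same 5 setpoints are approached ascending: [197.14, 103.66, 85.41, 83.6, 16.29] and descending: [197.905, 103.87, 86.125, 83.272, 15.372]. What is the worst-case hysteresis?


|197.14 - 197.905| = 0.7650
|103.66 - 103.87| = 0.2100
|85.41 - 86.125| = 0.7150
|83.6 - 83.272| = 0.3280
|16.29 - 15.372| = 0.9180
hysteresis = max(diffs) = 0.9180

0.9180


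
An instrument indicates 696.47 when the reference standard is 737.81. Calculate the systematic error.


Systematic error = measured - true
= 696.47 - 737.81
= -41.3400

-41.3400


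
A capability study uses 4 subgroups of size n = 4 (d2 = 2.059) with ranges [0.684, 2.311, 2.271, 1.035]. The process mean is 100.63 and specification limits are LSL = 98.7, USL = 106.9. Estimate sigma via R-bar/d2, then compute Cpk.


R_bar = (0.684 + 2.311 + 2.271 + 1.035) / 4 = 1.57525
sigma = R_bar / d2 = 1.57525 / 2.059 = 0.76505585
Cp = (USL - LSL)/(6*sigma) = (106.9 - 98.7)/(6*0.76505585) = 1.7864
Cpu = (106.9 - 100.63)/(3*0.76505585) = 2.7318
Cpl = (100.63 - 98.7)/(3*0.76505585) = 0.8409
Cpk = min(Cpu, Cpl) = 0.8409

0.8409


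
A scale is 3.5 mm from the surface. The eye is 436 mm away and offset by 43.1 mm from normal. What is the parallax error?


error = h * offset / d
= 3.5 * 43.1 / 436
= 0.3460

0.3460


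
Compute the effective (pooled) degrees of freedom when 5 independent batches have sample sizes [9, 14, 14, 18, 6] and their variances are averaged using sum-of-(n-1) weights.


nu = sum_i (n_i - 1)
nu = ((9 - 1) + (14 - 1) + (14 - 1) + (18 - 1) + (6 - 1))
nu = 8 + 13 + 13 + 17 + 5
nu = 56

56


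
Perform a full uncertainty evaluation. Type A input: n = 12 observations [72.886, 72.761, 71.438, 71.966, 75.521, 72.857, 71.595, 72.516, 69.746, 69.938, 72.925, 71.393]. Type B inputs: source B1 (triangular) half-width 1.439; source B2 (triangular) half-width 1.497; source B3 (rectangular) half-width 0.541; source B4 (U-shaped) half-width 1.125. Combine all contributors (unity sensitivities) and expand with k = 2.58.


mean = (72.886 + 72.761 + 71.438 + 71.966 + 75.521 + 72.857 + 71.595 + 72.516 + 69.746 + 69.938 + 72.925 + 71.393) / 12 = 72.1285
s = sqrt(sum((x - mean)^2)/(n-1)) = 1.5255871
u_A = s / sqrt(n) = 1.5255871 / sqrt(12) = 0.44039906
u_B1 = 1.439 / sqrt(6) = 0.58746929
u_B2 = 1.497 / sqrt(6) = 0.61114769
u_B3 = 0.541 / sqrt(3) = 0.3123465
u_B4 = 1.125 / sqrt(2) = 0.79549513
uc = sqrt(0.44039906^2 + 0.58746929^2 + 0.61114769^2 + 0.3123465^2 + 0.79549513^2) = 1.2817745
U = k * uc = 2.58 * 1.2817745
U = 3.3070

3.3070


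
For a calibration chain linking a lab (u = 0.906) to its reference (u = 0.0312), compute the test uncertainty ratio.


TUR = u_lab / u_ref
= 0.906 / 0.0312
= 29.0385

29.0385


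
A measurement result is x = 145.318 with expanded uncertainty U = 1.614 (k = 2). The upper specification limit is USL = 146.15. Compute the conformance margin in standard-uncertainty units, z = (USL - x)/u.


u = U / k = 1.614 / 2 = 0.807
margin = |USL - x| = |146.15 - 145.318| = 0.832
z = margin / u = 0.832 / 0.807
z = 1.0310

1.0310


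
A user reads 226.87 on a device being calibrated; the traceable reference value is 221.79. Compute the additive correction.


Correction = standard - reading
= 221.79 - 226.87
= -5.0800

-5.0800


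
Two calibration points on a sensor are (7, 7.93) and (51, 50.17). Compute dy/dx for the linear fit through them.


slope = (y2 - y1) / (x2 - x1)
= (50.17 - 7.93) / (51 - 7)
= 42.2400 / 44
= 0.9600

0.9600


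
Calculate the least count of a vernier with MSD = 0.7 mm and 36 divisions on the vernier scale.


LC = MSD / n_div
= 0.7 / 36
= 0.0194

0.0194


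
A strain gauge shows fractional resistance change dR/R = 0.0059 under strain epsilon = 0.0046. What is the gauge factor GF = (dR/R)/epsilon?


GF = (dR/R) / epsilon
= 0.0059 / 0.0046
= 1.2826

1.2826


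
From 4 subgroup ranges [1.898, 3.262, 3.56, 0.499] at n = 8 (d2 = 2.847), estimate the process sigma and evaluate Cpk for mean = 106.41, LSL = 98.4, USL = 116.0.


R_bar = (1.898 + 3.262 + 3.56 + 0.499) / 4 = 2.30475
sigma = R_bar / d2 = 2.30475 / 2.847 = 0.80953635
Cp = (USL - LSL)/(6*sigma) = (116.0 - 98.4)/(6*0.80953635) = 3.6235
Cpu = (116.0 - 106.41)/(3*0.80953635) = 3.9488
Cpl = (106.41 - 98.4)/(3*0.80953635) = 3.2982
Cpk = min(Cpu, Cpl) = 3.2982

3.2982


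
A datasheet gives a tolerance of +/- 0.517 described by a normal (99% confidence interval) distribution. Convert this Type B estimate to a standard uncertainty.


u_B = half_width / 2.576
u_B = 0.517 / 2.576
u_B = 0.2007

0.2007


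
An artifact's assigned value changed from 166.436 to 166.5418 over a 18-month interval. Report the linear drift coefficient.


rate = (v2 - v1) / months
= (166.5418 - 166.436) / 18
= 0.1058 / 18
= 0.0059

0.0059


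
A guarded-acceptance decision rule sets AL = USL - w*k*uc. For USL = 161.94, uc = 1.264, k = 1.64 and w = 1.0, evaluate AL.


U = k * uc = 1.64 * 1.264 = 2.07296
guard band g = w * U = 1.0 * 2.07296 = 2.07296
AL = USL - g = 161.94 - 2.07296
AL = 159.8670

159.8670


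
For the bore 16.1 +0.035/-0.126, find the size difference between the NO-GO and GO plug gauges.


GO = nominal - lower_tol (smallest hole = maximum material condition)
GO = 16.1 - 0.126 = 15.974
NO-GO = nominal + upper_tol (largest hole = least material condition)
NO-GO = 16.1 + 0.035 = 16.135
spread = NO-GO - GO = 16.135 - 15.974 = 0.1610

0.1610


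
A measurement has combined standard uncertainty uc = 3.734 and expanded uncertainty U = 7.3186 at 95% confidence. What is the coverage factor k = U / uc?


k = U / uc
k = 7.3186 / 3.734
k = 1.96

1.96


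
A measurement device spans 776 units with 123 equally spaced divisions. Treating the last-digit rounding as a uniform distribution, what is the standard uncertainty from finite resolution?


resolution = range / divisions
resolution = 776 / 123 = 6.3089431
u_res = resolution / (2*sqrt(3))
u_res = 6.3089431 / 3.4641016
u_res = 1.8212

1.8212


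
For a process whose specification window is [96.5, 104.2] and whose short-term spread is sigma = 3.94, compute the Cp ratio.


Cp = (USL - LSL) / (6 * sigma)
= (104.2 - 96.5) / (6 * 3.94)
= 7.7000 / 23.6400
= 0.3257

0.3257


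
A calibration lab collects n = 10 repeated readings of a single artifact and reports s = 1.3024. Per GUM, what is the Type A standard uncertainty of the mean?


u_A = s / sqrt(n)
u_A = 1.3024 / sqrt(10)
u_A = 1.3024 / 3.1622777
u_A = 0.4119

0.4119


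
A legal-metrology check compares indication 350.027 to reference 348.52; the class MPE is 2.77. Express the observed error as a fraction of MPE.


e = indication - reference = 350.027 - 348.52 = 1.5070
|e| = 1.5070
ratio = |e| / MPE = 1.5070 / 2.77
ratio = 0.5440

0.5440


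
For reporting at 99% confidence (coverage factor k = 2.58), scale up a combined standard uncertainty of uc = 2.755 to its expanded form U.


U = k * uc
U = 2.58 * 2.755
U = 7.1079

7.1079


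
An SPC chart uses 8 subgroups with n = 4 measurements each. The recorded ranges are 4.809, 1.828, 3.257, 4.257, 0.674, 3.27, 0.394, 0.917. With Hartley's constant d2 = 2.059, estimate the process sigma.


R_bar = (4.809 + 1.828 + 3.257 + 4.257 + 0.674 + 3.27 + 0.394 + 0.917) / 8
R_bar = 19.406 / 8 = 2.42575
sigma_hat = R_bar / d2 = 2.42575 / 2.059 = 1.1781

1.1781


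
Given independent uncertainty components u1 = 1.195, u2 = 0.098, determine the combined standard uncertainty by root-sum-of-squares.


uc = sqrt(1.195^2 + 0.098^2)
uc = sqrt(1.437629)
uc = 1.1990

1.1990


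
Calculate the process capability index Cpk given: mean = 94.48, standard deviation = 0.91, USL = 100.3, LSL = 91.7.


Cpu = (USL - mean) / (3*sigma) = (100.3 - 94.48) / (3*0.91) = 2.1319
Cpl = (mean - LSL) / (3*sigma) = (94.48 - 91.7) / (3*0.91) = 1.0183
Cpk = min(Cpu, Cpl) = 1.0183

1.0183


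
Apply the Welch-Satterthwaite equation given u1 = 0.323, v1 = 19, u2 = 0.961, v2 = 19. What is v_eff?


uc = sqrt(u1^2 + u2^2) = sqrt(0.323^2 + 0.961^2) = 1.0138294
v_eff = uc^4 / (u1^4/v1 + u2^4/v2)
= 1.0138294^4 / (0.323^4/19 + 0.961^4/19)
= 1.0564757 / 0.045461873
v_eff = 23.2387

23.2387


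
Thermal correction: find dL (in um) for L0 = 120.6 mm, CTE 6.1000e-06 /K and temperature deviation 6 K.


dL = L * alpha * dT
= 120.6 * 6.1000e-06 * 6
= 0.0044140 mm
dL_um = 0.0044140 * 1000 = 4.4140 um

4.4140


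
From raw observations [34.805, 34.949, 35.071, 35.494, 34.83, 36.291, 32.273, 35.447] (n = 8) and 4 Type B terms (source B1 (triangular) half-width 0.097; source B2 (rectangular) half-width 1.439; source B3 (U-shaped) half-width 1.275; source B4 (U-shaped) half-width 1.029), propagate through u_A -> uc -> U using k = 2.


mean = (34.805 + 34.949 + 35.071 + 35.494 + 34.83 + 36.291 + 32.273 + 35.447) / 8 = 34.895
s = sqrt(sum((x - mean)^2)/(n-1)) = 1.1670122
u_A = s / sqrt(n) = 1.1670122 / sqrt(8) = 0.41260112
u_B1 = 0.097 / sqrt(6) = 0.039600084
u_B2 = 1.439 / sqrt(3) = 0.83080704
u_B3 = 1.275 / sqrt(2) = 0.90156115
u_B4 = 1.029 / sqrt(2) = 0.72761288
uc = sqrt(0.41260112^2 + 0.039600084^2 + 0.83080704^2 + 0.90156115^2 + 0.72761288^2) = 1.4846822
U = k * uc = 2 * 1.4846822
U = 2.9694

2.9694


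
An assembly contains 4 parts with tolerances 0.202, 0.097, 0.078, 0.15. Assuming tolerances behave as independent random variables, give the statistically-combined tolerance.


RSS = sqrt(0.202^2 + 0.097^2 + 0.078^2 + 0.15^2)
= sqrt(0.078797)
= 0.2807

0.2807


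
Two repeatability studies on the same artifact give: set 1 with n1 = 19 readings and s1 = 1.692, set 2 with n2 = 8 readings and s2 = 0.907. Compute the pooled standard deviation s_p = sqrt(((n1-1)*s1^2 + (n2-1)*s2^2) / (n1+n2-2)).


s_p = sqrt(((n1-1)*s1^2 + (n2-1)*s2^2) / (n1+n2-2))
numerator = (19-1)*1.692^2 + (8-1)*0.907^2 = 51.531552 + 5.758543 = 57.290095
denominator = 19 + 8 - 2 = 25
s_p^2 = 57.290095 / 25 = 2.2916038
s_p = sqrt(2.2916038) = 1.5138

1.5138


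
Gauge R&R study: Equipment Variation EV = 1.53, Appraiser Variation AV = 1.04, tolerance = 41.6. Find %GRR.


GRR = sqrt(EV^2 + AV^2) = sqrt(1.53^2 + 1.04^2) = 1.85
%GRR = GRR / tol * 100 = 1.85 / 41.6 * 100
%GRR = 4.4471

4.4471


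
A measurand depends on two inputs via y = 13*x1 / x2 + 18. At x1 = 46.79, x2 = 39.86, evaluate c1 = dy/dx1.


y = 13*x1 / x2 + 18
dy/dx1 = 13/x2
Evaluate at x2 = 39.86: c1 = 13 / 39.86
c1 = 0.3261

0.3261


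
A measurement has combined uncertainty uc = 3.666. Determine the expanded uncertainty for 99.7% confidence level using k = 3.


U = k * uc
U = 3 * 3.666
U = 10.9980

10.9980


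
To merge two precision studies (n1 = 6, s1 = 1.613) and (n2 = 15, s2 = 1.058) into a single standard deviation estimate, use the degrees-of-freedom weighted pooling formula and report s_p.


s_p = sqrt(((n1-1)*s1^2 + (n2-1)*s2^2) / (n1+n2-2))
numerator = (6-1)*1.613^2 + (15-1)*1.058^2 = 13.008845 + 15.671096 = 28.679941
denominator = 6 + 15 - 2 = 19
s_p^2 = 28.679941 / 19 = 1.5094706
s_p = sqrt(1.5094706) = 1.2286

1.2286


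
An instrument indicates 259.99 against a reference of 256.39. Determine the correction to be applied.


Correction = standard - reading
= 256.39 - 259.99
= -3.6000

-3.6000


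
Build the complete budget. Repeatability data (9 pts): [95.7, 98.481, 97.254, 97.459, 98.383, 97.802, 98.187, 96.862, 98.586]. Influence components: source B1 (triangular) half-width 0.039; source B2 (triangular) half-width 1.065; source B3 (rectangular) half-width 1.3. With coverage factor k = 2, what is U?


mean = (95.7 + 98.481 + 97.254 + 97.459 + 98.383 + 97.802 + 98.187 + 96.862 + 98.586) / 9 = 97.63488889
s = sqrt(sum((x - mean)^2)/(n-1)) = 0.93742366
u_A = s / sqrt(n) = 0.93742366 / sqrt(9) = 0.31247455
u_B1 = 0.039 / sqrt(6) = 0.015921683
u_B2 = 1.065 / sqrt(6) = 0.43478443
u_B3 = 1.3 / sqrt(3) = 0.75055535
uc = sqrt(0.31247455^2 + 0.015921683^2 + 0.43478443^2 + 0.75055535^2) = 0.92209798
U = k * uc = 2 * 0.92209798
U = 1.8442

1.8442


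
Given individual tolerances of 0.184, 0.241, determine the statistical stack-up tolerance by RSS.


RSS = sqrt(0.184^2 + 0.241^2)
= sqrt(0.091937)
= 0.3032

0.3032


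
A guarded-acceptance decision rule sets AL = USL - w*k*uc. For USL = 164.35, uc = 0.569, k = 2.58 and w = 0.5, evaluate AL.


U = k * uc = 2.58 * 0.569 = 1.46802
guard band g = w * U = 0.5 * 1.46802 = 0.73401
AL = USL - g = 164.35 - 0.73401
AL = 163.6160

163.6160


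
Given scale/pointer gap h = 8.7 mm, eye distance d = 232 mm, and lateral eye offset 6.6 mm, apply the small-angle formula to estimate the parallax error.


error = h * offset / d
= 8.7 * 6.6 / 232
= 0.2475

0.2475


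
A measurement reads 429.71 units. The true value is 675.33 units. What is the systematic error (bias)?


Systematic error = measured - true
= 429.71 - 675.33
= -245.6200

-245.6200


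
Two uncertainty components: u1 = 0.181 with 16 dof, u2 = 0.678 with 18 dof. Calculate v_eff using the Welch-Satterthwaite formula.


uc = sqrt(u1^2 + u2^2) = sqrt(0.181^2 + 0.678^2) = 0.70174426
v_eff = uc^4 / (u1^4/v1 + u2^4/v2)
= 0.70174426^4 / (0.181^4/16 + 0.678^4/18)
= 0.24250208 / 0.01180649
v_eff = 20.5397

20.5397


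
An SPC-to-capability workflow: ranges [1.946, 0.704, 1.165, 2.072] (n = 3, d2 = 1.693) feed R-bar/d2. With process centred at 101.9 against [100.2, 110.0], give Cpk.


R_bar = (1.946 + 0.704 + 1.165 + 2.072) / 4 = 1.47175
sigma = R_bar / d2 = 1.47175 / 1.693 = 0.86931483
Cp = (USL - LSL)/(6*sigma) = (110.0 - 100.2)/(6*0.86931483) = 1.8789
Cpu = (110.0 - 101.9)/(3*0.86931483) = 3.1059
Cpl = (101.9 - 100.2)/(3*0.86931483) = 0.6519
Cpk = min(Cpu, Cpl) = 0.6519

0.6519


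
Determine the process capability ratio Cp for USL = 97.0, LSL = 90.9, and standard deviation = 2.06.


Cp = (USL - LSL) / (6 * sigma)
= (97.0 - 90.9) / (6 * 2.06)
= 6.1000 / 12.3600
= 0.4935

0.4935


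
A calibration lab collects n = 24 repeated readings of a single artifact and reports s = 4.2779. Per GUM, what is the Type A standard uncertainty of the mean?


u_A = s / sqrt(n)
u_A = 4.2779 / sqrt(24)
u_A = 4.2779 / 4.8989795
u_A = 0.8732

0.8732


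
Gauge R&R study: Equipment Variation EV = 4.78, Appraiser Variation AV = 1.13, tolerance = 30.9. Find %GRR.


GRR = sqrt(EV^2 + AV^2) = sqrt(4.78^2 + 1.13^2) = 4.9117512
%GRR = GRR / tol * 100 = 4.9117512 / 30.9 * 100
%GRR = 15.8956

15.8956


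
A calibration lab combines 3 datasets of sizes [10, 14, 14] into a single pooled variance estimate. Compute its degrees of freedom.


nu = sum_i (n_i - 1)
nu = ((10 - 1) + (14 - 1) + (14 - 1))
nu = 9 + 13 + 13
nu = 35

35
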